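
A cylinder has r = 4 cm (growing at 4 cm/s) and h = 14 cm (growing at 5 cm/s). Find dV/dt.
528π cm³/s

V = πr²h
dV/dt = 2πrh·dr/dt + πr²·dh/dt
= 2π(4)(14)(4) + π(4)²(5)
= 528π cm³/s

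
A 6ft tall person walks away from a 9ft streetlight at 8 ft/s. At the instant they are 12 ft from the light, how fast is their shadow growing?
16 ft/s

By similar triangles: 9/(x+s) = 6/s
Solving: s = 6x/3
ds/dt = 6/3 · dx/dt = 2 · 8 = 16 ft/s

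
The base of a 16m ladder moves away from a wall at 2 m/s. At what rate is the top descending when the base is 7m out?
14√23/69 ≈ 0.9731 m/s

x² + y² = 16²
2x·dx/dt + 2y·dy/dt = 0
dy/dt = -x/y · dx/dt = -7/(3√23) · 2 = -14√23/69 m/s
The top is descending at 14√23/69 ≈ 0.9731 m/s.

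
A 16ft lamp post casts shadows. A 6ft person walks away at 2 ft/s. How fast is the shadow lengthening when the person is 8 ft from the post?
6/5 ft/s

By similar triangles: 16/(x+s) = 6/s
Solving: s = 6x/10
ds/dt = 6/10 · dx/dt = 3/5 · 2 = 6/5 ft/s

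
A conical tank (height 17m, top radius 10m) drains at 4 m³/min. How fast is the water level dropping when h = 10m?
289/(2500π) ≈ 0.0368 m/min

r/h = 10/17, so r = (10/17)h
V = (1/3)πr²h = (1/3)π((10/17)h)²h = (100/867)πh³
dV/dh = (100/289)πh²
dh/dt = (dV/dt)/(dV/dh) = -4/((100/289)π·10²) = -289/(2500π) m/min
The level is dropping at 289/(2500π) ≈ 0.0368 m/min.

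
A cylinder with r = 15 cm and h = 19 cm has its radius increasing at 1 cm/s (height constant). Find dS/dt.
98π cm²/s

S = 2πrh + 2πr² (lateral + bases)
dS/dt = (2πh + 4πr)·dr/dt = (2π·19 + 4π·15)·1
= 98π cm²/s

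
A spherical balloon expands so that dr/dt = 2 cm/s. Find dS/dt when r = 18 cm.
288π cm²/s

S = 4πr²
dS/dt = dS/dr · dr/dt = 8πr · 2
At r = 18: dS/dt = 288π cm²/s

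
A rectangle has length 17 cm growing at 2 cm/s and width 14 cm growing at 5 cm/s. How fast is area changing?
113 cm²/s

A = lw
dA/dt = w·dl/dt + l·dw/dt = 14·2 + 17·5 = 113 cm²/s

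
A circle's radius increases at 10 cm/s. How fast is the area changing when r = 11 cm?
220π cm²/s

A = πr²
dA/dt = 2πr · dr/dt = 2π(11)(10) = 220π cm²/s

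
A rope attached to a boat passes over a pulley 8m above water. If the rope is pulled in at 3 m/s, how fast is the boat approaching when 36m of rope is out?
27√77/77 ≈ 3.077 m/s

rope² = x² + 8²
x = √(36² - 8²) = 4√77
dx/dt = (rope/x) · d(rope)/dt = (36/(4√77)) · (-3) = -27√77/77 m/s
The boat approaches at 27√77/77 ≈ 3.077 m/s.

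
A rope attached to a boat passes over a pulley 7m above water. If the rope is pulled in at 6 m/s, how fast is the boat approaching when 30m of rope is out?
180√851/851 ≈ 6.17 m/s

rope² = x² + 7²
x = √(30² - 7²) = √851
dx/dt = (rope/x) · d(rope)/dt = (30/√851) · (-6) = -180√851/851 m/s
The boat approaches at 180√851/851 ≈ 6.17 m/s.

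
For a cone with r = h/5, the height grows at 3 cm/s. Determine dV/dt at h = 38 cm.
4332π/25 cm³/s

V = (1/3)π(h/5)²h = πh³/75
dV/dt = πh²/25 · 3
At h = 38: dV/dt = 4332π/25 cm³/s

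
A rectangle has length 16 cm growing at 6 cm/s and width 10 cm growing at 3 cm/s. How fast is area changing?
108 cm²/s

A = lw
dA/dt = w·dl/dt + l·dw/dt = 10·6 + 16·3 = 108 cm²/s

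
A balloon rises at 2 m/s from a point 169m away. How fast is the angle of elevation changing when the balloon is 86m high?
0.0094 rad/s

tan(θ) = y/169
sec²(θ) · dθ/dt = (1/169) · dy/dt
dθ/dt = cos²(θ)/169 · 2 = 169/(169² + 86²) · 2
dθ/dt = 0.0094 rad/s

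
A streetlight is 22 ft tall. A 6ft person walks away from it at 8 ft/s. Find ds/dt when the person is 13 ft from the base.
3 ft/s

By similar triangles: 22/(x+s) = 6/s
Solving: s = 6x/16
ds/dt = 6/16 · dx/dt = 3/8 · 8 = 3 ft/s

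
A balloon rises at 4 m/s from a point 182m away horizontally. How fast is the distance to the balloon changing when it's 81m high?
324√39685/39685 ≈ 1.626 m/s

z² = 182² + y²
z = √(182² + 81²) = √39685
dz/dt = y/z · dy/dt = 81/√39685 · 4 = 324√39685/39685 ≈ 1.626 m/s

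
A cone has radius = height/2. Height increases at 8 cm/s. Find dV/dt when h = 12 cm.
288π cm³/s

V = (1/3)π(h/2)²h = πh³/12
dV/dt = πh²/4 · 8
At h = 12: dV/dt = 288π cm³/s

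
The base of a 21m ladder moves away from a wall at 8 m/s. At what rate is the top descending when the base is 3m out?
2√3/3 ≈ 1.155 m/s

x² + y² = 21²
2x·dx/dt + 2y·dy/dt = 0
dy/dt = -x/y · dx/dt = -3/(12√3) · 8 = -2√3/3 m/s
The top is descending at 2√3/3 ≈ 1.155 m/s.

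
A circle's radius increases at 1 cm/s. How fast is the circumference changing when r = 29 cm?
2π cm/s

C = 2πr
dC/dt = 2π · dr/dt = 2π · 1 = 2π cm/s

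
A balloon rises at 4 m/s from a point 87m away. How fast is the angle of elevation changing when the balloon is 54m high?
0.03319 rad/s

tan(θ) = y/87
sec²(θ) · dθ/dt = (1/87) · dy/dt
dθ/dt = cos²(θ)/87 · 4 = 87/(87² + 54²) · 4
dθ/dt = 0.03319 rad/s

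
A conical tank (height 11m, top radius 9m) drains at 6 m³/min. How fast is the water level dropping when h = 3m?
242/(243π) ≈ 0.317 m/min

r/h = 9/11, so r = (9/11)h
V = (1/3)πr²h = (1/3)π((9/11)h)²h = (27/121)πh³
dV/dh = (81/121)πh²
dh/dt = (dV/dt)/(dV/dh) = -6/((81/121)π·3²) = -242/(243π) m/min
The level is dropping at 242/(243π) ≈ 0.317 m/min.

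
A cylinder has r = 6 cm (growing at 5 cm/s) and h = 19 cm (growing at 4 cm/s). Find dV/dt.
1284π cm³/s

V = πr²h
dV/dt = 2πrh·dr/dt + πr²·dh/dt
= 2π(6)(19)(5) + π(6)²(4)
= 1284π cm³/s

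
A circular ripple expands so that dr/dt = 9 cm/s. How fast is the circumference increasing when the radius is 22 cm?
18π cm/s

C = 2πr
dC/dt = 2π · dr/dt = 2π · 9 = 18π cm/s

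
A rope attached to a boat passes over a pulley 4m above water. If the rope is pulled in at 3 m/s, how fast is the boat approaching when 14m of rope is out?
7√5/5 ≈ 3.13 m/s

rope² = x² + 4²
x = √(14² - 4²) = 6√5
dx/dt = (rope/x) · d(rope)/dt = (14/(6√5)) · (-3) = -7√5/5 m/s
The boat approaches at 7√5/5 ≈ 3.13 m/s.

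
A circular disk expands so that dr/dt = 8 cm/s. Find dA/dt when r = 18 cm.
288π cm²/s

A = πr²
dA/dt = 2πr · dr/dt = 2π(18)(8) = 288π cm²/s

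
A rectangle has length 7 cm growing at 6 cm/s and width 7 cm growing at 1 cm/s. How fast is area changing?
49 cm²/s

A = lw
dA/dt = w·dl/dt + l·dw/dt = 7·6 + 7·1 = 49 cm²/s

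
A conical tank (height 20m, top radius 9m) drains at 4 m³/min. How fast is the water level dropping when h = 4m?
100/(81π) ≈ 0.393 m/min

r/h = 9/20, so r = (9/20)h
V = (1/3)πr²h = (1/3)π((9/20)h)²h = (27/400)πh³
dV/dh = (81/400)πh²
dh/dt = (dV/dt)/(dV/dh) = -4/((81/400)π·4²) = -100/(81π) m/min
The level is dropping at 100/(81π) ≈ 0.393 m/min.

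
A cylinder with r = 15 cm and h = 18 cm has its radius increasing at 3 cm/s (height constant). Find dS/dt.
288π cm²/s

S = 2πrh + 2πr² (lateral + bases)
dS/dt = (2πh + 4πr)·dr/dt = (2π·18 + 4π·15)·3
= 288π cm²/s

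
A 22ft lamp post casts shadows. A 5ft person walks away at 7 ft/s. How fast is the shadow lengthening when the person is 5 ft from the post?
35/17 ft/s

By similar triangles: 22/(x+s) = 5/s
Solving: s = 5x/17
ds/dt = 5/17 · dx/dt = 5/17 · 7 = 35/17 ft/s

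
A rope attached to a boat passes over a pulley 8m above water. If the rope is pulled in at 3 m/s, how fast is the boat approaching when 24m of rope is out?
9√2/4 ≈ 3.182 m/s

rope² = x² + 8²
x = √(24² - 8²) = 16√2
dx/dt = (rope/x) · d(rope)/dt = (24/(16√2)) · (-3) = -9√2/4 m/s
The boat approaches at 9√2/4 ≈ 3.182 m/s.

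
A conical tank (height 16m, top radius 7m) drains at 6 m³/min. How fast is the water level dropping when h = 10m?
384/(1225π) ≈ 0.09978 m/min

r/h = 7/16, so r = (7/16)h
V = (1/3)πr²h = (1/3)π((7/16)h)²h = (49/768)πh³
dV/dh = (49/256)πh²
dh/dt = (dV/dt)/(dV/dh) = -6/((49/256)π·10²) = -384/(1225π) m/min
The level is dropping at 384/(1225π) ≈ 0.09978 m/min.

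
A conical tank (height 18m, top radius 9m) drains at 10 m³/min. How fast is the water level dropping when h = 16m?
5/(32π) ≈ 0.04974 m/min

r/h = 9/18, so r = (1/2)h
V = (1/3)πr²h = (1/3)π((1/2)h)²h = (1/12)πh³
dV/dh = (1/4)πh²
dh/dt = (dV/dt)/(dV/dh) = -10/((1/4)π·16²) = -5/(32π) m/min
The level is dropping at 5/(32π) ≈ 0.04974 m/min.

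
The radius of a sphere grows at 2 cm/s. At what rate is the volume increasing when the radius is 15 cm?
1800π cm³/s

V = (4/3)πr³
dV/dt = dV/dr · dr/dt = 4πr² · 2
At r = 15: dV/dt = 1800π cm³/s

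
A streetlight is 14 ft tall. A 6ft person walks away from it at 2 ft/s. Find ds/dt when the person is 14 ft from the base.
3/2 ft/s

By similar triangles: 14/(x+s) = 6/s
Solving: s = 6x/8
ds/dt = 6/8 · dx/dt = 3/4 · 2 = 3/2 ft/s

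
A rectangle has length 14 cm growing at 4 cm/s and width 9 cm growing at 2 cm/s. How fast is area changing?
64 cm²/s

A = lw
dA/dt = w·dl/dt + l·dw/dt = 9·4 + 14·2 = 64 cm²/s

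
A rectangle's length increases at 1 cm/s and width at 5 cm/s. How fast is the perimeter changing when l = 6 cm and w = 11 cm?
12 cm/s

P = 2(l + w)
dP/dt = 2(dl/dt + dw/dt) = 2(1 + 5) = 12 cm/s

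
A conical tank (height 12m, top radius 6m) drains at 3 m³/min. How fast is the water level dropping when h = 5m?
12/(25π) ≈ 0.1528 m/min

r/h = 6/12, so r = (1/2)h
V = (1/3)πr²h = (1/3)π((1/2)h)²h = (1/12)πh³
dV/dh = (1/4)πh²
dh/dt = (dV/dt)/(dV/dh) = -3/((1/4)π·5²) = -12/(25π) m/min
The level is dropping at 12/(25π) ≈ 0.1528 m/min.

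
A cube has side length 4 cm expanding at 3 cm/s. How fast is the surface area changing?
144 cm²/s

A = 6s²
dA/dt = 12s · ds/dt = 12·4·3 = 144 cm²/s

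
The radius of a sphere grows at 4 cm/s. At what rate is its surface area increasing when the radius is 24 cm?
768π cm²/s

S = 4πr²
dS/dt = dS/dr · dr/dt = 8πr · 4
At r = 24: dS/dt = 768π cm²/s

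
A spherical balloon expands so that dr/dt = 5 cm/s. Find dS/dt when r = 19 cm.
760π cm²/s

S = 4πr²
dS/dt = dS/dr · dr/dt = 8πr · 5
At r = 19: dS/dt = 760π cm²/s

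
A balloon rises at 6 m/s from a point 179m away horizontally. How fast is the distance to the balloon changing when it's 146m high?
876√53357/53357 ≈ 3.792 m/s

z² = 179² + y²
z = √(179² + 146²) = √53357
dz/dt = y/z · dy/dt = 146/√53357 · 6 = 876√53357/53357 ≈ 3.792 m/s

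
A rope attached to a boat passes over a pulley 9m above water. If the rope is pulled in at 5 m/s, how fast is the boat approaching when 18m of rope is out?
10√3/3 ≈ 5.774 m/s

rope² = x² + 9²
x = √(18² - 9²) = 9√3
dx/dt = (rope/x) · d(rope)/dt = (18/(9√3)) · (-5) = -10√3/3 m/s
The boat approaches at 10√3/3 ≈ 5.774 m/s.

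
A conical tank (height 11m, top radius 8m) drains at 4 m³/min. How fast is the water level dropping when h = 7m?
121/(784π) ≈ 0.04913 m/min

r/h = 8/11, so r = (8/11)h
V = (1/3)πr²h = (1/3)π((8/11)h)²h = (64/363)πh³
dV/dh = (64/121)πh²
dh/dt = (dV/dt)/(dV/dh) = -4/((64/121)π·7²) = -121/(784π) m/min
The level is dropping at 121/(784π) ≈ 0.04913 m/min.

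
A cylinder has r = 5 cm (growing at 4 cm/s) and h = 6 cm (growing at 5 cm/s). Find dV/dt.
365π cm³/s

V = πr²h
dV/dt = 2πrh·dr/dt + πr²·dh/dt
= 2π(5)(6)(4) + π(5)²(5)
= 365π cm³/s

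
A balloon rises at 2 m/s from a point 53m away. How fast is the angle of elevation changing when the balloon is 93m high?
0.009251 rad/s

tan(θ) = y/53
sec²(θ) · dθ/dt = (1/53) · dy/dt
dθ/dt = cos²(θ)/53 · 2 = 53/(53² + 93²) · 2
dθ/dt = 0.009251 rad/s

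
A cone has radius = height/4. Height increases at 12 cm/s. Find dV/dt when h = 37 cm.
4107π/4 cm³/s

V = (1/3)π(h/4)²h = πh³/48
dV/dt = πh²/16 · 12
At h = 37: dV/dt = 4107π/4 cm³/s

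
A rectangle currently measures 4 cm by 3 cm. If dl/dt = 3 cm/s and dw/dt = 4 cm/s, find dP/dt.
14 cm/s

P = 2(l + w)
dP/dt = 2(dl/dt + dw/dt) = 2(3 + 4) = 14 cm/s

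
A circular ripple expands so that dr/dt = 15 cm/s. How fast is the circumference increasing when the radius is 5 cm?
30π cm/s

C = 2πr
dC/dt = 2π · dr/dt = 2π · 15 = 30π cm/s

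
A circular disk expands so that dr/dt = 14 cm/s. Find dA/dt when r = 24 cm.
672π cm²/s

A = πr²
dA/dt = 2πr · dr/dt = 2π(24)(14) = 672π cm²/s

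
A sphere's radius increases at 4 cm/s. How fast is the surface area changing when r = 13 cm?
416π cm²/s

S = 4πr²
dS/dt = dS/dr · dr/dt = 8πr · 4
At r = 13: dS/dt = 416π cm²/s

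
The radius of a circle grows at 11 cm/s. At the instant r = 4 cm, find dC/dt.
22π cm/s

C = 2πr
dC/dt = 2π · dr/dt = 2π · 11 = 22π cm/s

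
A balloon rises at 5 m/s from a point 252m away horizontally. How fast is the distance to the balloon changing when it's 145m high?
725√84529/84529 ≈ 2.494 m/s

z² = 252² + y²
z = √(252² + 145²) = √84529
dz/dt = y/z · dy/dt = 145/√84529 · 5 = 725√84529/84529 ≈ 2.494 m/s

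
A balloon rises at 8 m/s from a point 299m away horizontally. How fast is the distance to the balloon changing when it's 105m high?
420√100426/50213 ≈ 2.651 m/s

z² = 299² + y²
z = √(299² + 105²) = √100426
dz/dt = y/z · dy/dt = 105/√100426 · 8 = 420√100426/50213 ≈ 2.651 m/s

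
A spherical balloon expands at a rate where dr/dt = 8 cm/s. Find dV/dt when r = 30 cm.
28800π cm³/s

V = (4/3)πr³
dV/dt = dV/dr · dr/dt = 4πr² · 8
At r = 30: dV/dt = 28800π cm³/s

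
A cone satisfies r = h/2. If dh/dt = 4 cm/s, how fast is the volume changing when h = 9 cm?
81π cm³/s

V = (1/3)π(h/2)²h = πh³/12
dV/dt = πh²/4 · 4
At h = 9: dV/dt = 81π cm³/s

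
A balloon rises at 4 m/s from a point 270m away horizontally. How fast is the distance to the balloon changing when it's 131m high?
524√90061/90061 ≈ 1.746 m/s

z² = 270² + y²
z = √(270² + 131²) = √90061
dz/dt = y/z · dy/dt = 131/√90061 · 4 = 524√90061/90061 ≈ 1.746 m/s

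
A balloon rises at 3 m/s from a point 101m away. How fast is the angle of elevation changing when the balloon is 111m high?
0.013454 rad/s

tan(θ) = y/101
sec²(θ) · dθ/dt = (1/101) · dy/dt
dθ/dt = cos²(θ)/101 · 3 = 101/(101² + 111²) · 3
dθ/dt = 0.013454 rad/s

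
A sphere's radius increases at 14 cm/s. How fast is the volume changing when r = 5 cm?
1400π cm³/s

V = (4/3)πr³
dV/dt = dV/dr · dr/dt = 4πr² · 14
At r = 5: dV/dt = 1400π cm³/s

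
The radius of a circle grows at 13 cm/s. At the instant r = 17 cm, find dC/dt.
26π cm/s

C = 2πr
dC/dt = 2π · dr/dt = 2π · 13 = 26π cm/s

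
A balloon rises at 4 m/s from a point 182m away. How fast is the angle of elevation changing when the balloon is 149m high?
0.013159 rad/s

tan(θ) = y/182
sec²(θ) · dθ/dt = (1/182) · dy/dt
dθ/dt = cos²(θ)/182 · 4 = 182/(182² + 149²) · 4
dθ/dt = 0.013159 rad/s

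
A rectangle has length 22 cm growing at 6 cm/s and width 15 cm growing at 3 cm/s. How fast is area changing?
156 cm²/s

A = lw
dA/dt = w·dl/dt + l·dw/dt = 15·6 + 22·3 = 156 cm²/s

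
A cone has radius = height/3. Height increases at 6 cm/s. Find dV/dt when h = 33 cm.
726π cm³/s

V = (1/3)π(h/3)²h = πh³/27
dV/dt = πh²/9 · 6
At h = 33: dV/dt = 726π cm³/s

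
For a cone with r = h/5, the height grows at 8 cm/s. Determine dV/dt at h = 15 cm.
72π cm³/s

V = (1/3)π(h/5)²h = πh³/75
dV/dt = πh²/25 · 8
At h = 15: dV/dt = 72π cm³/s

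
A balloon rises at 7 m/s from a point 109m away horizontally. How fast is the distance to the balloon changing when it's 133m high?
931√29570/29570 ≈ 5.414 m/s

z² = 109² + y²
z = √(109² + 133²) = √29570
dz/dt = y/z · dy/dt = 133/√29570 · 7 = 931√29570/29570 ≈ 5.414 m/s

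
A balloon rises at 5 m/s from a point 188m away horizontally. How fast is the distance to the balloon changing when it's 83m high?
415√42233/42233 ≈ 2.019 m/s

z² = 188² + y²
z = √(188² + 83²) = √42233
dz/dt = y/z · dy/dt = 83/√42233 · 5 = 415√42233/42233 ≈ 2.019 m/s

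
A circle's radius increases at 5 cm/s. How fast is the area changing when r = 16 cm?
160π cm²/s

A = πr²
dA/dt = 2πr · dr/dt = 2π(16)(5) = 160π cm²/s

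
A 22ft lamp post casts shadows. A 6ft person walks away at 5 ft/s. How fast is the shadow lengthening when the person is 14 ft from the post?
15/8 ft/s

By similar triangles: 22/(x+s) = 6/s
Solving: s = 6x/16
ds/dt = 6/16 · dx/dt = 3/8 · 5 = 15/8 ft/s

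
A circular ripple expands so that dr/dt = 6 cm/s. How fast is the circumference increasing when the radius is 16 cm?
12π cm/s

C = 2πr
dC/dt = 2π · dr/dt = 2π · 6 = 12π cm/s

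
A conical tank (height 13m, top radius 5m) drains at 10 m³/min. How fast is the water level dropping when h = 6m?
169/(90π) ≈ 0.5977 m/min

r/h = 5/13, so r = (5/13)h
V = (1/3)πr²h = (1/3)π((5/13)h)²h = (25/507)πh³
dV/dh = (25/169)πh²
dh/dt = (dV/dt)/(dV/dh) = -10/((25/169)π·6²) = -169/(90π) m/min
The level is dropping at 169/(90π) ≈ 0.5977 m/min.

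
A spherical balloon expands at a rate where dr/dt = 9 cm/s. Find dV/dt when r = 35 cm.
44100π cm³/s

V = (4/3)πr³
dV/dt = dV/dr · dr/dt = 4πr² · 9
At r = 35: dV/dt = 44100π cm³/s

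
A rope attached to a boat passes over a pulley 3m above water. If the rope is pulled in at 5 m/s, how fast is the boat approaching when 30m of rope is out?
50√11/33 ≈ 5.025 m/s

rope² = x² + 3²
x = √(30² - 3²) = 9√11
dx/dt = (rope/x) · d(rope)/dt = (30/(9√11)) · (-5) = -50√11/33 m/s
The boat approaches at 50√11/33 ≈ 5.025 m/s.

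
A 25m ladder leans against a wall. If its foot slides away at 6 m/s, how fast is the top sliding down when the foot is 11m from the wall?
11√14/14 ≈ 2.94 m/s

x² + y² = 25²
2x·dx/dt + 2y·dy/dt = 0
dy/dt = -x/y · dx/dt = -11/(6√14) · 6 = -11√14/14 m/s
The top is descending at 11√14/14 ≈ 2.94 m/s.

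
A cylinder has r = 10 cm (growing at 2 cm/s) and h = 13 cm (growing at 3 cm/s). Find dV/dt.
820π cm³/s

V = πr²h
dV/dt = 2πrh·dr/dt + πr²·dh/dt
= 2π(10)(13)(2) + π(10)²(3)
= 820π cm³/s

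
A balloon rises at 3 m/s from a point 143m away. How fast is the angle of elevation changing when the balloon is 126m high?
0.01181 rad/s

tan(θ) = y/143
sec²(θ) · dθ/dt = (1/143) · dy/dt
dθ/dt = cos²(θ)/143 · 3 = 143/(143² + 126²) · 3
dθ/dt = 0.01181 rad/s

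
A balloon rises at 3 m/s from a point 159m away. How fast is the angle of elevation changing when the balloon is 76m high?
0.015359 rad/s

tan(θ) = y/159
sec²(θ) · dθ/dt = (1/159) · dy/dt
dθ/dt = cos²(θ)/159 · 3 = 159/(159² + 76²) · 3
dθ/dt = 0.015359 rad/s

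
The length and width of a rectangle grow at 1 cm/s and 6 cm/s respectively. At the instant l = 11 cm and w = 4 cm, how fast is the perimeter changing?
14 cm/s

P = 2(l + w)
dP/dt = 2(dl/dt + dw/dt) = 2(1 + 6) = 14 cm/s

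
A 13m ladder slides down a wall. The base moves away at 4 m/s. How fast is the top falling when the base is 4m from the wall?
16√17/51 ≈ 1.294 m/s

x² + y² = 13²
2x·dx/dt + 2y·dy/dt = 0
dy/dt = -x/y · dx/dt = -4/(3√17) · 4 = -16√17/51 m/s
The top is descending at 16√17/51 ≈ 1.294 m/s.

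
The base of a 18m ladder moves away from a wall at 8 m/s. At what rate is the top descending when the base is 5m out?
40√299/299 ≈ 2.313 m/s

x² + y² = 18²
2x·dx/dt + 2y·dy/dt = 0
dy/dt = -x/y · dx/dt = -5/√299 · 8 = -40√299/299 m/s
The top is descending at 40√299/299 ≈ 2.313 m/s.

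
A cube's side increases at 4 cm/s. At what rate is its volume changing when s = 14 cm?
2352 cm³/s

V = s³
dV/dt = 3s² · ds/dt = 3·14²·4 = 2352 cm³/s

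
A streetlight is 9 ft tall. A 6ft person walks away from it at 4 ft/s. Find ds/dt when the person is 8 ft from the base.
8 ft/s

By similar triangles: 9/(x+s) = 6/s
Solving: s = 6x/3
ds/dt = 6/3 · dx/dt = 2 · 4 = 8 ft/s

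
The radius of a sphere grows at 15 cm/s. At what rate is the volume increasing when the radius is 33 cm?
65340π cm³/s

V = (4/3)πr³
dV/dt = dV/dr · dr/dt = 4πr² · 15
At r = 33: dV/dt = 65340π cm³/s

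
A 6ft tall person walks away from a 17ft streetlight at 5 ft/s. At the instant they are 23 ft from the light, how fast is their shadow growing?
30/11 ft/s

By similar triangles: 17/(x+s) = 6/s
Solving: s = 6x/11
ds/dt = 6/11 · dx/dt = 6/11 · 5 = 30/11 ft/s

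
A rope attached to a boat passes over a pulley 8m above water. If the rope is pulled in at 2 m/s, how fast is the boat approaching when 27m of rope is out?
54√665/665 ≈ 2.094 m/s

rope² = x² + 8²
x = √(27² - 8²) = √665
dx/dt = (rope/x) · d(rope)/dt = (27/√665) · (-2) = -54√665/665 m/s
The boat approaches at 54√665/665 ≈ 2.094 m/s.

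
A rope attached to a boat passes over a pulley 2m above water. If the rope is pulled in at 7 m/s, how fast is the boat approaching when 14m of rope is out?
49√3/12 ≈ 7.073 m/s

rope² = x² + 2²
x = √(14² - 2²) = 8√3
dx/dt = (rope/x) · d(rope)/dt = (14/(8√3)) · (-7) = -49√3/12 m/s
The boat approaches at 49√3/12 ≈ 7.073 m/s.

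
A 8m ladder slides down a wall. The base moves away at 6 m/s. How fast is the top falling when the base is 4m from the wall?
2√3 ≈ 3.464 m/s

x² + y² = 8²
2x·dx/dt + 2y·dy/dt = 0
dy/dt = -x/y · dx/dt = -4/(4√3) · 6 = -2√3 m/s
The top is descending at 2√3 ≈ 3.464 m/s.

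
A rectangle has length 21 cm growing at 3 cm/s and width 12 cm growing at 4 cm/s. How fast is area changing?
120 cm²/s

A = lw
dA/dt = w·dl/dt + l·dw/dt = 12·3 + 21·4 = 120 cm²/s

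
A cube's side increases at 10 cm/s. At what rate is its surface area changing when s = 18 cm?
2160 cm²/s

A = 6s²
dA/dt = 12s · ds/dt = 12·18·10 = 2160 cm²/s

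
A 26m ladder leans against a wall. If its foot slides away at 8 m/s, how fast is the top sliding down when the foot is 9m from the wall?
72√595/595 ≈ 2.952 m/s

x² + y² = 26²
2x·dx/dt + 2y·dy/dt = 0
dy/dt = -x/y · dx/dt = -9/√595 · 8 = -72√595/595 m/s
The top is descending at 72√595/595 ≈ 2.952 m/s.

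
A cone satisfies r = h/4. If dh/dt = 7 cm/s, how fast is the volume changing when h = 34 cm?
2023π/4 cm³/s

V = (1/3)π(h/4)²h = πh³/48
dV/dt = πh²/16 · 7
At h = 34: dV/dt = 2023π/4 cm³/s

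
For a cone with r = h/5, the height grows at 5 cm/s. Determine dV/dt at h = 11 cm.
121π/5 cm³/s

V = (1/3)π(h/5)²h = πh³/75
dV/dt = πh²/25 · 5
At h = 11: dV/dt = 121π/5 cm³/s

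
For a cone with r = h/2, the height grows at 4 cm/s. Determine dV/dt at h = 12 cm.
144π cm³/s

V = (1/3)π(h/2)²h = πh³/12
dV/dt = πh²/4 · 4
At h = 12: dV/dt = 144π cm³/s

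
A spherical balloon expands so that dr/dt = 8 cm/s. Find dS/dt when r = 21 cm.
1344π cm²/s

S = 4πr²
dS/dt = dS/dr · dr/dt = 8πr · 8
At r = 21: dS/dt = 1344π cm²/s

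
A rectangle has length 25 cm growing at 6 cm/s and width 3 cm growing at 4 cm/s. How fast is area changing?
118 cm²/s

A = lw
dA/dt = w·dl/dt + l·dw/dt = 3·6 + 25·4 = 118 cm²/s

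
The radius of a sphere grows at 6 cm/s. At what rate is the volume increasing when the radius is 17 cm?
6936π cm³/s

V = (4/3)πr³
dV/dt = dV/dr · dr/dt = 4πr² · 6
At r = 17: dV/dt = 6936π cm³/s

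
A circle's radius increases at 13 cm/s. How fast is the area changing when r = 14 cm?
364π cm²/s

A = πr²
dA/dt = 2πr · dr/dt = 2π(14)(13) = 364π cm²/s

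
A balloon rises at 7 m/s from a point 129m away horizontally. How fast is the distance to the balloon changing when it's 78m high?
182√101/505 ≈ 3.622 m/s

z² = 129² + y²
z = √(129² + 78²) = 15√101
dz/dt = y/z · dy/dt = 78/(15√101) · 7 = 182√101/505 ≈ 3.622 m/s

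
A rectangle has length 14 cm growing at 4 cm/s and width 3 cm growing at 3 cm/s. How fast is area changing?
54 cm²/s

A = lw
dA/dt = w·dl/dt + l·dw/dt = 3·4 + 14·3 = 54 cm²/s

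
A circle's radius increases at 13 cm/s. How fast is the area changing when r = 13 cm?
338π cm²/s

A = πr²
dA/dt = 2πr · dr/dt = 2π(13)(13) = 338π cm²/s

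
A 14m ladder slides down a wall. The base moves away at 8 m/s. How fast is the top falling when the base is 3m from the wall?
24√187/187 ≈ 1.755 m/s

x² + y² = 14²
2x·dx/dt + 2y·dy/dt = 0
dy/dt = -x/y · dx/dt = -3/√187 · 8 = -24√187/187 m/s
The top is descending at 24√187/187 ≈ 1.755 m/s.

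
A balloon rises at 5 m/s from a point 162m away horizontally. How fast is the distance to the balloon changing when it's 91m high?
91√1381/1381 ≈ 2.449 m/s

z² = 162² + y²
z = √(162² + 91²) = 5√1381
dz/dt = y/z · dy/dt = 91/(5√1381) · 5 = 91√1381/1381 ≈ 2.449 m/s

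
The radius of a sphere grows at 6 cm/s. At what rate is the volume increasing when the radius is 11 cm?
2904π cm³/s

V = (4/3)πr³
dV/dt = dV/dr · dr/dt = 4πr² · 6
At r = 11: dV/dt = 2904π cm³/s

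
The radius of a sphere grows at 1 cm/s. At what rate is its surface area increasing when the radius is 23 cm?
184π cm²/s

S = 4πr²
dS/dt = dS/dr · dr/dt = 8πr · 1
At r = 23: dS/dt = 184π cm²/s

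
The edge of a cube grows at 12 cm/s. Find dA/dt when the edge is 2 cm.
288 cm²/s

A = 6s²
dA/dt = 12s · ds/dt = 12·2·12 = 288 cm²/s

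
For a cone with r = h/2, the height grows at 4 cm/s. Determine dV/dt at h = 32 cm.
1024π cm³/s

V = (1/3)π(h/2)²h = πh³/12
dV/dt = πh²/4 · 4
At h = 32: dV/dt = 1024π cm³/s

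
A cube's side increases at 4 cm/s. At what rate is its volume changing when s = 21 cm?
5292 cm³/s

V = s³
dV/dt = 3s² · ds/dt = 3·21²·4 = 5292 cm³/s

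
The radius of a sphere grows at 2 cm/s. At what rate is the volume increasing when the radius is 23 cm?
4232π cm³/s

V = (4/3)πr³
dV/dt = dV/dr · dr/dt = 4πr² · 2
At r = 23: dV/dt = 4232π cm³/s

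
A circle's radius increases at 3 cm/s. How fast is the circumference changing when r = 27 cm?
6π cm/s

C = 2πr
dC/dt = 2π · dr/dt = 2π · 3 = 6π cm/s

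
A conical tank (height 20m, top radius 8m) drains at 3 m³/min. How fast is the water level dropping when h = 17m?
75/(1156π) ≈ 0.02065 m/min

r/h = 8/20, so r = (2/5)h
V = (1/3)πr²h = (1/3)π((2/5)h)²h = (4/75)πh³
dV/dh = (4/25)πh²
dh/dt = (dV/dt)/(dV/dh) = -3/((4/25)π·17²) = -75/(1156π) m/min
The level is dropping at 75/(1156π) ≈ 0.02065 m/min.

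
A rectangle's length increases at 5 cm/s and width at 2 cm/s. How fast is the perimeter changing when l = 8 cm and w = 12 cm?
14 cm/s

P = 2(l + w)
dP/dt = 2(dl/dt + dw/dt) = 2(5 + 2) = 14 cm/s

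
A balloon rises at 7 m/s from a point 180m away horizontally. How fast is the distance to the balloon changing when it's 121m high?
847√47041/47041 ≈ 3.905 m/s

z² = 180² + y²
z = √(180² + 121²) = √47041
dz/dt = y/z · dy/dt = 121/√47041 · 7 = 847√47041/47041 ≈ 3.905 m/s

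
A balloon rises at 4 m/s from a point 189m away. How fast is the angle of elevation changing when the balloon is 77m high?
0.018151 rad/s

tan(θ) = y/189
sec²(θ) · dθ/dt = (1/189) · dy/dt
dθ/dt = cos²(θ)/189 · 4 = 189/(189² + 77²) · 4
dθ/dt = 0.018151 rad/s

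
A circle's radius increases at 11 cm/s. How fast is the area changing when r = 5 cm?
110π cm²/s

A = πr²
dA/dt = 2πr · dr/dt = 2π(5)(11) = 110π cm²/s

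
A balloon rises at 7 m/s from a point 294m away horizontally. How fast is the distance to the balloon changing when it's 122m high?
427√25330/25330 ≈ 2.683 m/s

z² = 294² + y²
z = √(294² + 122²) = 2√25330
dz/dt = y/z · dy/dt = 122/(2√25330) · 7 = 427√25330/25330 ≈ 2.683 m/s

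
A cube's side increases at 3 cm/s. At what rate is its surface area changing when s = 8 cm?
288 cm²/s

A = 6s²
dA/dt = 12s · ds/dt = 12·8·3 = 288 cm²/s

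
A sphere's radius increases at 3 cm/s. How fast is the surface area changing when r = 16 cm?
384π cm²/s

S = 4πr²
dS/dt = dS/dr · dr/dt = 8πr · 3
At r = 16: dS/dt = 384π cm²/s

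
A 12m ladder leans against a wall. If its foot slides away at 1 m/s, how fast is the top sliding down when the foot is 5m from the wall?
5√119/119 ≈ 0.4583 m/s

x² + y² = 12²
2x·dx/dt + 2y·dy/dt = 0
dy/dt = -x/y · dx/dt = -5/√119 · 1 = -5√119/119 m/s
The top is descending at 5√119/119 ≈ 0.4583 m/s.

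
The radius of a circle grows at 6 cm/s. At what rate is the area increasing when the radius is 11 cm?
132π cm²/s

A = πr²
dA/dt = 2πr · dr/dt = 2π(11)(6) = 132π cm²/s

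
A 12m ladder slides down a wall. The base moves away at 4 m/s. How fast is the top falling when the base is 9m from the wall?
12√7/7 ≈ 4.536 m/s

x² + y² = 12²
2x·dx/dt + 2y·dy/dt = 0
dy/dt = -x/y · dx/dt = -9/(3√7) · 4 = -12√7/7 m/s
The top is descending at 12√7/7 ≈ 4.536 m/s.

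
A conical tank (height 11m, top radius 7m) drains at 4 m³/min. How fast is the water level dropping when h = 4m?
121/(196π) ≈ 0.1965 m/min

r/h = 7/11, so r = (7/11)h
V = (1/3)πr²h = (1/3)π((7/11)h)²h = (49/363)πh³
dV/dh = (49/121)πh²
dh/dt = (dV/dt)/(dV/dh) = -4/((49/121)π·4²) = -121/(196π) m/min
The level is dropping at 121/(196π) ≈ 0.1965 m/min.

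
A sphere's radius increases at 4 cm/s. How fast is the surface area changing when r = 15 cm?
480π cm²/s

S = 4πr²
dS/dt = dS/dr · dr/dt = 8πr · 4
At r = 15: dS/dt = 480π cm²/s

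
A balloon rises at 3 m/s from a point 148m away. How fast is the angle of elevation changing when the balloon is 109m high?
0.013142 rad/s

tan(θ) = y/148
sec²(θ) · dθ/dt = (1/148) · dy/dt
dθ/dt = cos²(θ)/148 · 3 = 148/(148² + 109²) · 3
dθ/dt = 0.013142 rad/s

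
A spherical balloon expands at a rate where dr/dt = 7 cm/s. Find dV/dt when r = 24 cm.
16128π cm³/s

V = (4/3)πr³
dV/dt = dV/dr · dr/dt = 4πr² · 7
At r = 24: dV/dt = 16128π cm³/s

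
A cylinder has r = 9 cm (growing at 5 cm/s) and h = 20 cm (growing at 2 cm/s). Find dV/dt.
1962π cm³/s

V = πr²h
dV/dt = 2πrh·dr/dt + πr²·dh/dt
= 2π(9)(20)(5) + π(9)²(2)
= 1962π cm³/s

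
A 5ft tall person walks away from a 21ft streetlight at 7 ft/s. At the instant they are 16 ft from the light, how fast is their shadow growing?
35/16 ft/s

By similar triangles: 21/(x+s) = 5/s
Solving: s = 5x/16
ds/dt = 5/16 · dx/dt = 5/16 · 7 = 35/16 ft/s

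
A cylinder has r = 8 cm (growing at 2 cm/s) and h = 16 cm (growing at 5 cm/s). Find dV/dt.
832π cm³/s

V = πr²h
dV/dt = 2πrh·dr/dt + πr²·dh/dt
= 2π(8)(16)(2) + π(8)²(5)
= 832π cm³/s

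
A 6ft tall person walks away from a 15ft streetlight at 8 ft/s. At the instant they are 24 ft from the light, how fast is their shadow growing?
16/3 ft/s

By similar triangles: 15/(x+s) = 6/s
Solving: s = 6x/9
ds/dt = 6/9 · dx/dt = 2/3 · 8 = 16/3 ft/s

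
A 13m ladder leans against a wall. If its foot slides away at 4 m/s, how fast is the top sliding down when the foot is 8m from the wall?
32√105/105 ≈ 3.123 m/s

x² + y² = 13²
2x·dx/dt + 2y·dy/dt = 0
dy/dt = -x/y · dx/dt = -8/√105 · 4 = -32√105/105 m/s
The top is descending at 32√105/105 ≈ 3.123 m/s.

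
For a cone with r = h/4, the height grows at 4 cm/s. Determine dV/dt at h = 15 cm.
225π/4 cm³/s

V = (1/3)π(h/4)²h = πh³/48
dV/dt = πh²/16 · 4
At h = 15: dV/dt = 225π/4 cm³/s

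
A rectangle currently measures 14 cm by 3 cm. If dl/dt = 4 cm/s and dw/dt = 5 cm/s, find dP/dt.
18 cm/s

P = 2(l + w)
dP/dt = 2(dl/dt + dw/dt) = 2(4 + 5) = 18 cm/s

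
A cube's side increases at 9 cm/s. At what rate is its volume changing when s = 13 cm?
4563 cm³/s

V = s³
dV/dt = 3s² · ds/dt = 3·13²·9 = 4563 cm³/s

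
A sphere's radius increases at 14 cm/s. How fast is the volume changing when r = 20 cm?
22400π cm³/s

V = (4/3)πr³
dV/dt = dV/dr · dr/dt = 4πr² · 14
At r = 20: dV/dt = 22400π cm³/s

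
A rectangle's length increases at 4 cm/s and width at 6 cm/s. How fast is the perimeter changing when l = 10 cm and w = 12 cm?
20 cm/s

P = 2(l + w)
dP/dt = 2(dl/dt + dw/dt) = 2(4 + 6) = 20 cm/s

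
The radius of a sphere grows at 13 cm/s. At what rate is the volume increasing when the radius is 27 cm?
37908π cm³/s

V = (4/3)πr³
dV/dt = dV/dr · dr/dt = 4πr² · 13
At r = 27: dV/dt = 37908π cm³/s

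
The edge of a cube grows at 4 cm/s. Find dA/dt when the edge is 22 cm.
1056 cm²/s

A = 6s²
dA/dt = 12s · ds/dt = 12·22·4 = 1056 cm²/s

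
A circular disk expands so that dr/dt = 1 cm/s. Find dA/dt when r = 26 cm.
52π cm²/s

A = πr²
dA/dt = 2πr · dr/dt = 2π(26)(1) = 52π cm²/s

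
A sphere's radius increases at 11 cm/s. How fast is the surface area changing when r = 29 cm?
2552π cm²/s

S = 4πr²
dS/dt = dS/dr · dr/dt = 8πr · 11
At r = 29: dS/dt = 2552π cm²/s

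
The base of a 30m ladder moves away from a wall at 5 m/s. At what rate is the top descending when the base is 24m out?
20/3 ≈ 6.667 m/s

x² + y² = 30²
2x·dx/dt + 2y·dy/dt = 0
dy/dt = -x/y · dx/dt = -24/18 · 5 = -20/3 m/s
The top is descending at 20/3 ≈ 6.667 m/s.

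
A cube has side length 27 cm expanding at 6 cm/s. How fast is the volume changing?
13122 cm³/s

V = s³
dV/dt = 3s² · ds/dt = 3·27²·6 = 13122 cm³/s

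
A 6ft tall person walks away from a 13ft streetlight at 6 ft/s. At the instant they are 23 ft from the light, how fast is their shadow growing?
36/7 ft/s

By similar triangles: 13/(x+s) = 6/s
Solving: s = 6x/7
ds/dt = 6/7 · dx/dt = 6/7 · 6 = 36/7 ft/s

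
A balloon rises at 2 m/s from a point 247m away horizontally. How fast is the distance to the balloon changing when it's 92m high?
184√69473/69473 ≈ 0.6981 m/s

z² = 247² + y²
z = √(247² + 92²) = √69473
dz/dt = y/z · dy/dt = 92/√69473 · 2 = 184√69473/69473 ≈ 0.6981 m/s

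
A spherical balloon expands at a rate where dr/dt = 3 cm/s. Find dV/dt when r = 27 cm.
8748π cm³/s

V = (4/3)πr³
dV/dt = dV/dr · dr/dt = 4πr² · 3
At r = 27: dV/dt = 8748π cm³/s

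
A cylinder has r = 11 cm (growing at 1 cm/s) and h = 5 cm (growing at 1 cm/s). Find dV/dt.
231π cm³/s

V = πr²h
dV/dt = 2πrh·dr/dt + πr²·dh/dt
= 2π(11)(5)(1) + π(11)²(1)
= 231π cm³/s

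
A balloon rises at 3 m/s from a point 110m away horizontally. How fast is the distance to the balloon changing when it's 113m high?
339√24869/24869 ≈ 2.15 m/s

z² = 110² + y²
z = √(110² + 113²) = √24869
dz/dt = y/z · dy/dt = 113/√24869 · 3 = 339√24869/24869 ≈ 2.15 m/s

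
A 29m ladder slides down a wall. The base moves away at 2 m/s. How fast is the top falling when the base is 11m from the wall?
11√5/30 ≈ 0.8199 m/s

x² + y² = 29²
2x·dx/dt + 2y·dy/dt = 0
dy/dt = -x/y · dx/dt = -11/(12√5) · 2 = -11√5/30 m/s
The top is descending at 11√5/30 ≈ 0.8199 m/s.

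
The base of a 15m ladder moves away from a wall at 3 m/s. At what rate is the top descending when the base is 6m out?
2√21/7 ≈ 1.309 m/s

x² + y² = 15²
2x·dx/dt + 2y·dy/dt = 0
dy/dt = -x/y · dx/dt = -6/(3√21) · 3 = -2√21/7 m/s
The top is descending at 2√21/7 ≈ 1.309 m/s.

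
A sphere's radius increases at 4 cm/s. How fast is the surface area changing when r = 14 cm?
448π cm²/s

S = 4πr²
dS/dt = dS/dr · dr/dt = 8πr · 4
At r = 14: dS/dt = 448π cm²/s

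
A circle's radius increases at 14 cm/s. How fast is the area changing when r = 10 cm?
280π cm²/s

A = πr²
dA/dt = 2πr · dr/dt = 2π(10)(14) = 280π cm²/s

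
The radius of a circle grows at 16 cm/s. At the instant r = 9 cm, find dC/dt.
32π cm/s

C = 2πr
dC/dt = 2π · dr/dt = 2π · 16 = 32π cm/s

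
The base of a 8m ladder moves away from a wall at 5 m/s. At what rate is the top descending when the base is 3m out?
3√55/11 ≈ 2.023 m/s

x² + y² = 8²
2x·dx/dt + 2y·dy/dt = 0
dy/dt = -x/y · dx/dt = -3/√55 · 5 = -3√55/11 m/s
The top is descending at 3√55/11 ≈ 2.023 m/s.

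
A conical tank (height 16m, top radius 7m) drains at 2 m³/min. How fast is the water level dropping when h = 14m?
128/(2401π) ≈ 0.01697 m/min

r/h = 7/16, so r = (7/16)h
V = (1/3)πr²h = (1/3)π((7/16)h)²h = (49/768)πh³
dV/dh = (49/256)πh²
dh/dt = (dV/dt)/(dV/dh) = -2/((49/256)π·14²) = -128/(2401π) m/min
The level is dropping at 128/(2401π) ≈ 0.01697 m/min.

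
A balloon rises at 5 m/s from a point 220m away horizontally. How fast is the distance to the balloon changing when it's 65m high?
13√2105/421 ≈ 1.417 m/s

z² = 220² + y²
z = √(220² + 65²) = 5√2105
dz/dt = y/z · dy/dt = 65/(5√2105) · 5 = 13√2105/421 ≈ 1.417 m/s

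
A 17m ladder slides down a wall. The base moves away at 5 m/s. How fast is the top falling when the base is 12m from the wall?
12√145/29 ≈ 4.983 m/s

x² + y² = 17²
2x·dx/dt + 2y·dy/dt = 0
dy/dt = -x/y · dx/dt = -12/√145 · 5 = -12√145/29 m/s
The top is descending at 12√145/29 ≈ 4.983 m/s.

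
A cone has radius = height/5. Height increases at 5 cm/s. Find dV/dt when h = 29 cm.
841π/5 cm³/s

V = (1/3)π(h/5)²h = πh³/75
dV/dt = πh²/25 · 5
At h = 29: dV/dt = 841π/5 cm³/s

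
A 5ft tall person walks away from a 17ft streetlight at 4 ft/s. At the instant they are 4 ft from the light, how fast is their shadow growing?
5/3 ft/s

By similar triangles: 17/(x+s) = 5/s
Solving: s = 5x/12
ds/dt = 5/12 · dx/dt = 5/12 · 4 = 5/3 ft/s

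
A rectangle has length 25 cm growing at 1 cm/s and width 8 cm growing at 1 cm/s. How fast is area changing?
33 cm²/s

A = lw
dA/dt = w·dl/dt + l·dw/dt = 8·1 + 25·1 = 33 cm²/s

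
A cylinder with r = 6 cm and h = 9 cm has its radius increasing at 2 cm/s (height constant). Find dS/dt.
84π cm²/s

S = 2πrh + 2πr² (lateral + bases)
dS/dt = (2πh + 4πr)·dr/dt = (2π·9 + 4π·6)·2
= 84π cm²/s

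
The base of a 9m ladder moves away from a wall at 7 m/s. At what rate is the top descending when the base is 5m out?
5√14/4 ≈ 4.677 m/s

x² + y² = 9²
2x·dx/dt + 2y·dy/dt = 0
dy/dt = -x/y · dx/dt = -5/(2√14) · 7 = -5√14/4 m/s
The top is descending at 5√14/4 ≈ 4.677 m/s.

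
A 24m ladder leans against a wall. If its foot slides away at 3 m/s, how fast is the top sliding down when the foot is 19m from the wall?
57√215/215 ≈ 3.887 m/s

x² + y² = 24²
2x·dx/dt + 2y·dy/dt = 0
dy/dt = -x/y · dx/dt = -19/√215 · 3 = -57√215/215 m/s
The top is descending at 57√215/215 ≈ 3.887 m/s.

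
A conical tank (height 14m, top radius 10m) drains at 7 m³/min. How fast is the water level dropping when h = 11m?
343/(3025π) ≈ 0.03609 m/min

r/h = 10/14, so r = (5/7)h
V = (1/3)πr²h = (1/3)π((5/7)h)²h = (25/147)πh³
dV/dh = (25/49)πh²
dh/dt = (dV/dt)/(dV/dh) = -7/((25/49)π·11²) = -343/(3025π) m/min
The level is dropping at 343/(3025π) ≈ 0.03609 m/min.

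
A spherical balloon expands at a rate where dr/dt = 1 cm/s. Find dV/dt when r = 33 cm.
4356π cm³/s

V = (4/3)πr³
dV/dt = dV/dr · dr/dt = 4πr² · 1
At r = 33: dV/dt = 4356π cm³/s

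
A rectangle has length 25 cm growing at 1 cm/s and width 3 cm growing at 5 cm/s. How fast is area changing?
128 cm²/s

A = lw
dA/dt = w·dl/dt + l·dw/dt = 3·1 + 25·5 = 128 cm²/s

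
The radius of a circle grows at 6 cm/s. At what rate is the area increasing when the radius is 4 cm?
48π cm²/s

A = πr²
dA/dt = 2πr · dr/dt = 2π(4)(6) = 48π cm²/s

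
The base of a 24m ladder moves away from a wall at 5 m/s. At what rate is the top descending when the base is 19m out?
19√215/43 ≈ 6.479 m/s

x² + y² = 24²
2x·dx/dt + 2y·dy/dt = 0
dy/dt = -x/y · dx/dt = -19/√215 · 5 = -19√215/43 m/s
The top is descending at 19√215/43 ≈ 6.479 m/s.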